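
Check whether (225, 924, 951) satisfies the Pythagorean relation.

Compute a² + b²:
225² + 924² = 50625 + 853776 = 904401
Compute c²:
951² = 904401
Since 904401 = 904401, it is a Pythagorean triple.

Yes, it is a Pythagorean triple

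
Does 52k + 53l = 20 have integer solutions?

Step 1: Compute gcd(52, 53).
gcd(52, 53) = 1

Step 2: Check divisibility.
Does 1 divide 20? 20 = 1 x 20, so yes.

By the theorem on linear Diophantine equations, 52k + 53l = 20 has integer solutions if and only if gcd(52, 53) divides 20. Since 1 | 20, solutions exist.

Yes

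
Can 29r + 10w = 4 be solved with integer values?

Step 1: Compute gcd(29, 10).
gcd(29, 10) = 1

Step 2: Check divisibility.
Does 1 divide 4? 4 = 1 x 4, so yes.

By the theorem on linear Diophantine equations, 29r + 10w = 4 has integer solutions if and only if gcd(29, 10) divides 4. Since 1 | 4, solutions exist.

Yes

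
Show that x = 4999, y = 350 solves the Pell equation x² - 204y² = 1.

Compute x² = 4999² = 24990001
Compute 204y² = 204·350² = 204·122500 = 24990000
x² - 204y² = 24990001 - 24990000 = 1
Since this equals 1, (4999, 350) is a solution.

Yes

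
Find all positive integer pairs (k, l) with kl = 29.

The positive divisors of 29 are: 1, 29.
Each divisor d gives the pair (d, 29/d):
(1, 29), (29, 1)

(1, 29), (29, 1)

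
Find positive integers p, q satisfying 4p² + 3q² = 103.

Try small values of p and check whether (103 - 4p²)/3 is a perfect square.
p = 5: 4·5² = 100, so 3q² = 103 - 100 = 3, giving q² = 1, q = 1.
Check: 4·5² + 3·1² = 100 + 3 = 103 ✓

p = 5, q = 1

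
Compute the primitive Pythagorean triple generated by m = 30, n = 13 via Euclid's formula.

a = m² - n² = 900 - 169 = 731
b = 2mn = 2·30·13 = 780
c = m² + n² = 900 + 169 = 1069
Verify: 731² + 780² = 534361 + 608400 = 1142761 = 1069² ✓

(731, 780, 1069)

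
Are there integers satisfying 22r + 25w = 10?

Step 1: Compute gcd(22, 25).
gcd(22, 25) = 1

Step 2: Check divisibility.
Does 1 divide 10? 10 = 1 x 10, so yes.

By the theorem on linear Diophantine equations, 22r + 25w = 10 has integer solutions if and only if gcd(22, 25) divides 10. Since 1 | 10, solutions exist.

Yes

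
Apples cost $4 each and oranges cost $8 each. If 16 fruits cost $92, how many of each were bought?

Let a = apples, o = oranges.
a + o = 16
4a + 8o = 92
Substitute o = 16 - a:
4a + 8(16 - a) = 92
(4 - 8)a = 92 - 128
-4a = -36
a = 9, o = 16 - 9 = 7

Apples: 9, Oranges: 7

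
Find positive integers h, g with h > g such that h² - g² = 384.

Factor: h² - g² = (h+g)(h-g) = 384.
We need two factors of 384 with the same parity.
Use h+g = 192 and h-g = 2 (product 192·2 = 384).
Adding: 2h = 194, so h = 97.
Subtracting: 2g = 190, so g = 95.
Check: 97² - 95² = 9409 - 9025 = 384 ✓

h = 97, g = 95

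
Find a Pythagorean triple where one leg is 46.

We need the other leg and hypotenuse such that 46² + x² = c².
Take x = 528, c = 530: 46² + 528² = 2116 + 278784 = 280900 = 530² ✓
Triple: (46, 528, 530)

(46, 528, 530)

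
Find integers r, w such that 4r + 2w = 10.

Step 1: Check solvability.
gcd(4, 2) = 2
Since 2 divides 10, solutions exist.

Step 2: Apply extended Euclidean algorithm to find gcd.
We find integers such that 4*x0 + 2*y0 = 2

Step 3: Scale the particular solution.
Multiply by 10/2 = 5:
r = 0, w = 5

Step 4: Verify.
4*(0) + 2*(5) = 10 = 10 ✓

r = 0, w = 5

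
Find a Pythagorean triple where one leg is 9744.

We need the other leg and hypotenuse such that 9744² + x² = c².
Take x = 342, c = 9750: 9744² + 342² = 94945536 + 116964 = 95062500 = 9750² ✓
Triple: (342, 9744, 9750)

(342, 9744, 9750)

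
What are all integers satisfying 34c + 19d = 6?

Step 1: Compute gcd(34, 19) = 1.
Since 1 divides 6, solutions exist.

Step 2: Find a particular solution using extended Euclidean algorithm.
We get c₀ = -30, d₀ = 54.
Check: 34*-30 + 19*54 = 6 = 6 ✓

Step 3: Write the general solution.
c = -30 + (19/1)t = -30 + 19t
d = 54 - (34/1)t = 54 - 34t
for any integer t.

c = -30 + 19t, d = 54 - 34t for integer t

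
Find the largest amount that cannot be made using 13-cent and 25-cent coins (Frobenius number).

For two coprime denominations a and b, the Frobenius number (largest value not representable as a non-negative combination) is ab - a - b.
Here gcd(13, 25) = 1, so they are coprime.
F(13, 25) = 13·25 - 13 - 25 = 325 - 38 = 287

287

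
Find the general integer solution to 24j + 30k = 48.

Step 1: Compute gcd(24, 30) = 6.
Since 6 divides 48, solutions exist.

Step 2: Find a particular solution using extended Euclidean algorithm.
We get j₀ = -8, k₀ = 8.
Check: 24*-8 + 30*8 = 48 = 48 ✓

Step 3: Write the general solution.
j = -8 + (30/6)t = -8 + 5t
k = 8 - (24/6)t = 8 - 4t
for any integer t.

j = -8 + 5t, k = 8 - 4t for integer t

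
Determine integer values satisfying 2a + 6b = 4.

Step 1: Check solvability.
gcd(2, 6) = 2
Since 2 divides 4, solutions exist.

Step 2: Apply extended Euclidean algorithm to find gcd.
We find integers such that 2*x0 + 6*y0 = 2

Step 3: Scale the particular solution.
Multiply by 4/2 = 2:
a = 2, b = 0

Step 4: Verify.
2*(2) + 6*(0) = 4 = 4 ✓

a = 2, b = 0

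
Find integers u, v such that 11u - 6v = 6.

Step 1: Check solvability.
gcd(11, 6) = 1
Since 1 divides 6, solutions exist.

Step 2: Apply extended Euclidean algorithm to find gcd.
We find integers such that 11*x0 + 6*y0 = 1

Step 3: Scale the particular solution.
Multiply by 6/1 = 6:
u = -6, v = -12

Step 4: Verify.
11*(-6) - 6*(-12) = 6 = 6 ✓

u = -6, v = -12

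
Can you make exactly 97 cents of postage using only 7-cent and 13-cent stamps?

We need non-negative x, y with 7x + 13y = 97.
gcd(7, 13) = 1 divides 97, so integer solutions exist.
Search for a non-negative one: x = 12 gives 13y = 97 - 84 = 13, so y = 1.
Check: 7·12 + 13·1 = 97 ✓

Yes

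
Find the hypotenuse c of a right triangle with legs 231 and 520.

c² = a² + b² = 231² + 520² = 53361 + 270400 = 323761
c = sqrt(323761) = 569

569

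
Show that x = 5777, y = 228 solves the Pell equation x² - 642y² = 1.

Compute x² = 5777² = 33373729
Compute 642y² = 642·228² = 642·51984 = 33373728
x² - 642y² = 33373729 - 33373728 = 1
Since this equals 1, (5777, 228) is a solution.

Yes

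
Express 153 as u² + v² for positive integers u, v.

We need to find integers u, v > 0 such that u² + v² = 153.
Trying u = 3: v² = 153 - 3² = 153 - 9 = 144
v = 12
Check: 3² + 12² = 9 + 144 = 153 ✓

153 = 3² + 12²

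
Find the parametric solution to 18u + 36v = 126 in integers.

Step 1: Compute gcd(18, 36) = 18.
Since 18 divides 126, solutions exist.

Step 2: Find a particular solution using extended Euclidean algorithm.
We get u₀ = 7, v₀ = 0.
Check: 18*7 + 36*0 = 126 = 126 ✓

Step 3: Write the general solution.
u = 7 + (36/18)t = 7 + 2t
v = 0 - (18/18)t = 0 - 1t
for any integer t.

u = 7 + 2t, v = 0 - 1t for integer t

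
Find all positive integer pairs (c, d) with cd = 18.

The positive divisors of 18 are: 1, 2, 3, 6, 9, 18.
Each divisor d gives the pair (d, 18/d):
(1, 18), (2, 9), (3, 6), (6, 3), (9, 2), (18, 1)

(1, 18), (2, 9), (3, 6), (6, 3), (9, 2), (18, 1)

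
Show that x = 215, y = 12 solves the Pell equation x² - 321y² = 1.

Compute x² = 215² = 46225
Compute 321y² = 321·12² = 321·144 = 46224
x² - 321y² = 46225 - 46224 = 1
Since this equals 1, (215, 12) is a solution.

Yes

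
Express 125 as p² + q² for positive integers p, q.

We need to find integers p, q > 0 such that p² + q² = 125.
Trying p = 2: q² = 125 - 2² = 125 - 4 = 121
q = 11
Check: 2² + 11² = 4 + 121 = 125 ✓

125 = 2² + 11²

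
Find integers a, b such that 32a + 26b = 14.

Step 1: Check solvability.
gcd(32, 26) = 2
Since 2 divides 14, solutions exist.

Step 2: Apply extended Euclidean algorithm to find gcd.
We find integers such that 32*x0 + 26*y0 = 2

Step 3: Scale the particular solution.
Multiply by 14/2 = 7:
a = -28, b = 35

Step 4: Verify.
32*(-28) + 26*(35) = 14 = 14 ✓

a = -28, b = 35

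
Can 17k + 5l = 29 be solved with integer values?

Step 1: Compute gcd(17, 5).
gcd(17, 5) = 1

Step 2: Check divisibility.
Does 1 divide 29? 29 = 1 x 29, so yes.

By the theorem on linear Diophantine equations, 17k + 5l = 29 has integer solutions if and only if gcd(17, 5) divides 29. Since 1 | 29, solutions exist.

Yes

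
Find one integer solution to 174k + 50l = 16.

Step 1: Check solvability.
gcd(174, 50) = 2
Since 2 divides 16, solutions exist.

Step 2: Apply extended Euclidean algorithm to find gcd.
We find integers such that 174*x0 + 50*y0 = 2

Step 3: Scale the particular solution.
Multiply by 16/2 = 8:
k = -16, l = 56

Step 4: Verify.
174*(-16) + 50*(56) = 16 = 16 ✓

k = -16, l = 56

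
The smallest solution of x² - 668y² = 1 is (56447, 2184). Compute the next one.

Solutions to x² - Dy² = 1 are generated by powers of (x₀ + y₀√D).
The next solution satisfies x₁ + y₁√668 = (x₀ + y₀√668)², giving:
x₁ = x₀² + 668y₀² = 56447² + 668·2184² = 3186263809 + 3186263808 = 6372527617
y₁ = 2x₀y₀ = 2·56447·2184 = 246560496

Verify: 6372527617² - 668·246560496² = 40609108229427698689 - 40609108229427698688 = 1 ✓

x = 6372527617, y = 246560496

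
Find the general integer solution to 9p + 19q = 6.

Step 1: Compute gcd(9, 19) = 1.
Since 1 divides 6, solutions exist.

Step 2: Find a particular solution using extended Euclidean algorithm.
We get p₀ = -12, q₀ = 6.
Check: 9*-12 + 19*6 = 6 = 6 ✓

Step 3: Write the general solution.
p = -12 + (19/1)t = -12 + 19t
q = 6 - (9/1)t = 6 - 9t
for any integer t.

p = -12 + 19t, q = 6 - 9t for integer t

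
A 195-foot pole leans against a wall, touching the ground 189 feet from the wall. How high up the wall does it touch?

The ladder, wall, and ground form a right triangle with hypotenuse 195 and one leg 189.
By the Pythagorean theorem: h² = 195² - 189² = 38025 - 35721 = 2304
h = √2304 = 48 feet

48 feet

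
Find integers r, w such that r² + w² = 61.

We need to find integers r, w > 0 such that r² + w² = 61.
Trying r = 5: w² = 61 - 5² = 61 - 25 = 36
w = 6
Check: 5² + 6² = 25 + 36 = 61 ✓

61 = 5² + 6²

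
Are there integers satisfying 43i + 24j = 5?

Step 1: Compute gcd(43, 24).
gcd(43, 24) = 1

Step 2: Check divisibility.
Does 1 divide 5? 5 = 1 x 5, so yes.

By the theorem on linear Diophantine equations, 43i + 24j = 5 has integer solutions if and only if gcd(43, 24) divides 5. Since 1 | 5, solutions exist.

Yes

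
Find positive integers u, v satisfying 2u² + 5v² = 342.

Try small values of u and check whether (342 - 2u²)/5 is a perfect square.
u = 9: 2·9² = 162, so 5v² = 342 - 162 = 180, giving v² = 36, v = 6.
Check: 2·9² + 5·6² = 162 + 180 = 342 ✓

u = 9, v = 6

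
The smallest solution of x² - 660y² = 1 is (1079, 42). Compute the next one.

Solutions to x² - Dy² = 1 are generated by powers of (x₀ + y₀√D).
The next solution satisfies x₁ + y₁√660 = (x₀ + y₀√660)², giving:
x₁ = x₀² + 660y₀² = 1079² + 660·42² = 1164241 + 1164240 = 2328481
y₁ = 2x₀y₀ = 2·1079·42 = 90636

Verify: 2328481² - 660·90636² = 5421823767361 - 5421823767360 = 1 ✓

x = 2328481, y = 90636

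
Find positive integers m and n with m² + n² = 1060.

We need to find integers m, n > 0 such that m² + n² = 1060.
Trying m = 6: n² = 1060 - 6² = 1060 - 36 = 1024
n = 32
Check: 6² + 32² = 36 + 1024 = 1060 ✓

1060 = 6² + 32²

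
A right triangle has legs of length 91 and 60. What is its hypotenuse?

c² = a² + b² = 91² + 60² = 8281 + 3600 = 11881
c = 109

109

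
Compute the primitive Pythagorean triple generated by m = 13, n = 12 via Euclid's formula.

a = m² - n² = 13² - 12² = 169 - 144 = 25
b = 2mn = 2·13·12 = 312
c = m² + n² = 169 + 144 = 313
Verify: 25² + 312² = 625 + 97344 = 97969 = 313² ✓

(25, 312, 313)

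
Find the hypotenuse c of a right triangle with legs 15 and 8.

c² = a² + b² = 15² + 8² = 225 + 64 = 289
c = sqrt(289) = 17

17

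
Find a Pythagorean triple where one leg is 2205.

We need the other leg and hypotenuse such that 2205² + x² = c².
Take x = 4004, c = 4571: 2205² + 4004² = 4862025 + 16032016 = 20894041 = 4571² ✓
Triple: (2205, 4004, 4571)

(2205, 4004, 4571)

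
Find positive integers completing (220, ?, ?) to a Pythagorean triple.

We need the other leg and hypotenuse such that 220² + x² = c².
Take x = 585, c = 625: 220² + 585² = 48400 + 342225 = 390625 = 625² ✓
Triple: (585, 220, 625)

(585, 220, 625)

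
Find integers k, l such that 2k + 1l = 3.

Step 1: Check solvability.
gcd(2, 1) = 1
Since 1 divides 3, solutions exist.

Step 2: Apply extended Euclidean algorithm to find gcd.
We find integers such that 2*x0 + 1*y0 = 1

Step 3: Scale the particular solution.
Multiply by 3/1 = 3:
k = 0, l = 3

Step 4: Verify.
2*(0) + 1*(3) = 3 = 3 ✓

k = 0, l = 3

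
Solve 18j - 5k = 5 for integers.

Step 1: Check solvability.
gcd(18, 5) = 1
Since 1 divides 5, solutions exist.

Step 2: Apply extended Euclidean algorithm to find gcd.
We find integers such that 18*x0 + 5*y0 = 1

Step 3: Scale the particular solution.
Multiply by 5/1 = 5:
j = 10, k = 35

Step 4: Verify.
18*(10) - 5*(35) = 5 = 5 ✓

j = 10, k = 35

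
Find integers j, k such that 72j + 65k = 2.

Step 1: Check solvability.
gcd(72, 65) = 1
Since 1 divides 2, solutions exist.

Step 2: Apply extended Euclidean algorithm to find gcd.
We find integers such that 72*x0 + 65*y0 = 1

Step 3: Scale the particular solution.
Multiply by 2/1 = 2:
j = 56, k = -62

Step 4: Verify.
72*(56) + 65*(-62) = 2 = 2 ✓

j = 56, k = -62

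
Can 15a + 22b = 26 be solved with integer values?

Step 1: Compute gcd(15, 22).
gcd(15, 22) = 1

Step 2: Check divisibility.
Does 1 divide 26? 26 = 1 x 26, so yes.

By the theorem on linear Diophantine equations, 15a + 22b = 26 has integer solutions if and only if gcd(15, 22) divides 26. Since 1 | 26, solutions exist.

Yes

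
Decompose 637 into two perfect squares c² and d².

We need to find integers c, d > 0 such that c² + d² = 637.
Trying c = 14: d² = 637 - 14² = 637 - 196 = 441
d = 21
Check: 14² + 21² = 196 + 441 = 637 ✓

637 = 14² + 21²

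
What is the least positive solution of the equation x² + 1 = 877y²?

We need x² = 877y² - 1. Try successive y:
y = 1: x² = 877·1² - 1 = 876, not a perfect square
y = 2: x² = 877·2² - 1 = 3507, not a perfect square
y = 3: x² = 877·3² - 1 = 7892, not a perfect square
...
y = 8149: x² = 877·8149² - 1 = 58238238276 = 241326² ✓
Check: 241326² - 877·8149² = 58238238276 - 58238238277 = -1 ✓

x = 241326, y = 8149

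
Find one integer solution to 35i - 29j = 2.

Step 1: Check solvability.
gcd(35, 29) = 1
Since 1 divides 2, solutions exist.

Step 2: Apply extended Euclidean algorithm to find gcd.
We find integers such that 35*x0 + 29*y0 = 1

Step 3: Scale the particular solution.
Multiply by 2/1 = 2:
i = 10, j = 12

Step 4: Verify.
35*(10) - 29*(12) = 2 = 2 ✓

i = 10, j = 12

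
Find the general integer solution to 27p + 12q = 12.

Step 1: Compute gcd(27, 12) = 3.
Since 3 divides 12, solutions exist.

Step 2: Find a particular solution using extended Euclidean algorithm.
We get p₀ = 4, q₀ = -8.
Check: 27*4 + 12*-8 = 12 = 12 ✓

Step 3: Write the general solution.
p = 4 + (12/3)t = 4 + 4t
q = -8 - (27/3)t = -8 - 9t
for any integer t.

p = 4 + 4t, q = -8 - 9t for integer t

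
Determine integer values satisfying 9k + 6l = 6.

Step 1: Check solvability.
gcd(9, 6) = 3
Since 3 divides 6, solutions exist.

Step 2: Apply extended Euclidean algorithm to find gcd.
We find integers such that 9*x0 + 6*y0 = 3

Step 3: Scale the particular solution.
Multiply by 6/3 = 2:
k = 2, l = -2

Step 4: Verify.
9*(2) + 6*(-2) = 6 = 6 ✓

k = 2, l = -2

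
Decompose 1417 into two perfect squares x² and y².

We need to find integers x, y > 0 such that x² + y² = 1417.
Trying x = 11: y² = 1417 - 11² = 1417 - 121 = 1296
y = 36
Check: 11² + 36² = 121 + 1296 = 1417 ✓

1417 = 11² + 36²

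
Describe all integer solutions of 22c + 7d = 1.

Step 1: Compute gcd(22, 7) = 1.
Since 1 divides 1, solutions exist.

Step 2: Find a particular solution using extended Euclidean algorithm.
We get c₀ = 1, d₀ = -3.
Check: 22*1 + 7*-3 = 1 = 1 ✓

Step 3: Write the general solution.
c = 1 + (7/1)t = 1 + 7t
d = -3 - (22/1)t = -3 - 22t
for any integer t.

c = 1 + 7t, d = -3 - 22t for integer t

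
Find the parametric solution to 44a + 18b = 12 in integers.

Step 1: Compute gcd(44, 18) = 2.
Since 2 divides 12, solutions exist.

Step 2: Find a particular solution using extended Euclidean algorithm.
We get a₀ = -12, b₀ = 30.
Check: 44*-12 + 18*30 = 12 = 12 ✓

Step 3: Write the general solution.
a = -12 + (18/2)t = -12 + 9t
b = 30 - (44/2)t = 30 - 22t
for any integer t.

a = -12 + 9t, b = 30 - 22t for integer t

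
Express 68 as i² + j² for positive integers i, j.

We need to find integers i, j > 0 such that i² + j² = 68.
Trying i = 2: j² = 68 - 2² = 68 - 4 = 64
j = 8
Check: 2² + 8² = 4 + 64 = 68 ✓

68 = 2² + 8²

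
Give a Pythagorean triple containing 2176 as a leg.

We need the other leg and hypotenuse such that 2176² + x² = c².
Take x = 132, c = 2180: 2176² + 132² = 4734976 + 17424 = 4752400 = 2180² ✓
Triple: (132, 2176, 2180)

(132, 2176, 2180)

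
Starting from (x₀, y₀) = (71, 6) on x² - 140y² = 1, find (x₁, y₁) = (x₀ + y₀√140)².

Solutions to x² - Dy² = 1 are generated by powers of (x₀ + y₀√D).
The next solution satisfies x₁ + y₁√140 = (x₀ + y₀√140)², giving:
x₁ = x₀² + 140y₀² = 71² + 140·6² = 5041 + 5040 = 10081
y₁ = 2x₀y₀ = 2·71·6 = 852

Verify: 10081² - 140·852² = 101626561 - 101626560 = 1 ✓

x = 10081, y = 852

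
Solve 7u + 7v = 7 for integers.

Step 1: Check solvability.
gcd(7, 7) = 7
Since 7 divides 7, solutions exist.

Step 2: Apply extended Euclidean algorithm to find gcd.
We find integers such that 7*x0 + 7*y0 = 7

Step 3: Scale the particular solution.
Multiply by 7/7 = 1:
u = 0, v = 1

Step 4: Verify.
7*(0) + 7*(1) = 7 = 7 ✓

u = 0, v = 1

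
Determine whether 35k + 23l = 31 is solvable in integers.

Step 1: Compute gcd(35, 23).
gcd(35, 23) = 1

Step 2: Check divisibility.
Does 1 divide 31? 31 = 1 x 31, so yes.

By the theorem on linear Diophantine equations, 35k + 23l = 31 has integer solutions if and only if gcd(35, 23) divides 31. Since 1 | 31, solutions exist.

Yes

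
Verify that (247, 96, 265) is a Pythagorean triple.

Compute a² + b² = 247² + 96² = 61009 + 9216 = 70225
Compute c² = 265² = 70225
Since 70225 = 70225, confirmed.

Yes, it is a Pythagorean triple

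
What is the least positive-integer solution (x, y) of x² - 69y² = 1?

We seek the smallest positive integers (x, y) with x² - 69y² = 1, i.e., x² = 69y² + 1.
Try successive y values:
y = 1: x² = 69·1² + 1 = 70, not a perfect square
y = 2: x² = 69·2² + 1 = 277, not a perfect square
y = 3: x² = 69·3² + 1 = 622, not a perfect square
... continuing the search (or via continued fractions) ...
y = 936: x² = 69·936² + 1 = 60450625, x = 7775 ✓

Verify: 7775² - 69·936² = 60450625 - 60450624 = 1 ✓

x = 7775, y = 936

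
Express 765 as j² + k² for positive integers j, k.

We need to find integers j, k > 0 such that j² + k² = 765.
Trying j = 6: k² = 765 - 6² = 765 - 36 = 729
k = 27
Check: 6² + 27² = 36 + 729 = 765 ✓

765 = 6² + 27²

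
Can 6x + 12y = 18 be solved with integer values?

Step 1: Compute gcd(6, 12).
gcd(6, 12) = 6

Step 2: Check divisibility.
Does 6 divide 18? 18 = 6 x 3, so yes.

By the theorem on linear Diophantine equations, 6x + 12y = 18 has integer solutions if and only if gcd(6, 12) divides 18. Since 6 | 18, solutions exist.

Yes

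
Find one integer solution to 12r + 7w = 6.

Step 1: Check solvability.
gcd(12, 7) = 1
Since 1 divides 6, solutions exist.

Step 2: Apply extended Euclidean algorithm to find gcd.
We find integers such that 12*x0 + 7*y0 = 1

Step 3: Scale the particular solution.
Multiply by 6/1 = 6:
r = 18, w = -30

Step 4: Verify.
12*(18) + 7*(-30) = 6 = 6 ✓

r = 18, w = -30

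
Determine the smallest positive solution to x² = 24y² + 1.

We seek the smallest positive integers (x, y) with x² - 24y² = 1, i.e., x² = 24y² + 1.
Try successive y values:
y = 1: x² = 24·1² + 1 = 25, x = 5 ✓

Verify: 5² - 24·1² = 25 - 24 = 1 ✓

x = 5, y = 1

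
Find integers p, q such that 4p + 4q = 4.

Step 1: Check solvability.
gcd(4, 4) = 4
Since 4 divides 4, solutions exist.

Step 2: Apply extended Euclidean algorithm to find gcd.
We find integers such that 4*x0 + 4*y0 = 4

Step 3: Scale the particular solution.
Multiply by 4/4 = 1:
p = 0, q = 1

Step 4: Verify.
4*(0) + 4*(1) = 4 = 4 ✓

p = 0, q = 1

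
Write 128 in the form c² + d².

We need to find integers c, d > 0 such that c² + d² = 128.
Trying c = 8: d² = 128 - 8² = 128 - 64 = 64
d = 8
Check: 8² + 8² = 64 + 64 = 128 ✓

128 = 8² + 8²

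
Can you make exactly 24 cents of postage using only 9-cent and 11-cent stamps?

We need non-negative x, y with 9x + 11y = 24.
gcd(9, 11) = 1 divides 24, so integer solutions exist, but checking x = 0..2 shows none with y ≥ 0.
So 24 cannot be made with non-negative stamp counts.

No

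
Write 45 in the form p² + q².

We need to find integers p, q > 0 such that p² + q² = 45.
Trying p = 3: q² = 45 - 3² = 45 - 9 = 36
q = 6
Check: 3² + 6² = 9 + 36 = 45 ✓

45 = 3² + 6²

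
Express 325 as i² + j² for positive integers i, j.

We need to find integers i, j > 0 such that i² + j² = 325.
Trying i = 1: j² = 325 - 1² = 325 - 1 = 324
j = 18
Check: 1² + 18² = 1 + 324 = 325 ✓

325 = 1² + 18²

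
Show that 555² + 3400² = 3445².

Compute a² + b² = 555² + 3400² = 308025 + 11560000 = 11868025
Compute c² = 3445² = 11868025
Since 11868025 = 11868025, confirmed.

Yes, it is a Pythagorean triple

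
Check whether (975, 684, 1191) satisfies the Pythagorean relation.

Compute a² + b²:
975² + 684² = 950625 + 467856 = 1418481
Compute c²:
1191² = 1418481
Since 1418481 = 1418481, it is a Pythagorean triple.

Yes, it is a Pythagorean triple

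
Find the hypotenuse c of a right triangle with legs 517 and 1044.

c² = a² + b² = 517² + 1044² = 267289 + 1089936 = 1357225
c = sqrt(1357225) = 1165

1165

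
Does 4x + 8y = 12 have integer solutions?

Step 1: Compute gcd(4, 8).
gcd(4, 8) = 4

Step 2: Check divisibility.
Does 4 divide 12? 12 = 4 x 3, so yes.

By the theorem on linear Diophantine equations, 4x + 8y = 12 has integer solutions if and only if gcd(4, 8) divides 12. Since 4 | 12, solutions exist.

Yes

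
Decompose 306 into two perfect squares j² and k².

We need to find integers j, k > 0 such that j² + k² = 306.
Trying j = 9: k² = 306 - 9² = 306 - 81 = 225
k = 15
Check: 9² + 15² = 81 + 225 = 306 ✓

306 = 9² + 15²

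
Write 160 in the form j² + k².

We need to find integers j, k > 0 such that j² + k² = 160.
Trying j = 4: k² = 160 - 4² = 160 - 16 = 144
k = 12
Check: 4² + 12² = 16 + 144 = 160 ✓

160 = 4² + 12²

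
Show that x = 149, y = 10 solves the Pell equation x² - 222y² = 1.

Compute x² = 149² = 22201
Compute 222y² = 222·10² = 222·100 = 22200
x² - 222y² = 22201 - 22200 = 1
Since this equals 1, (149, 10) is a solution.

Yes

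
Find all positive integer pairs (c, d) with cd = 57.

The positive divisors of 57 are: 1, 3, 19, 57.
Each divisor d gives the pair (d, 57/d):
(1, 57), (3, 19), (19, 3), (57, 1)

(1, 57), (3, 19), (19, 3), (57, 1)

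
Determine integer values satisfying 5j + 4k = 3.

Step 1: Check solvability.
gcd(5, 4) = 1
Since 1 divides 3, solutions exist.

Step 2: Apply extended Euclidean algorithm to find gcd.
We find integers such that 5*x0 + 4*y0 = 1

Step 3: Scale the particular solution.
Multiply by 3/1 = 3:
j = 3, k = -3

Step 4: Verify.
5*(3) + 4*(-3) = 3 = 3 ✓

j = 3, k = -3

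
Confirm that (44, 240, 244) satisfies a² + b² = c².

Compute a² + b² = 44² + 240² = 1936 + 57600 = 59536
Compute c² = 244² = 59536
Since 59536 = 59536, confirmed.

Yes, it is a Pythagorean triple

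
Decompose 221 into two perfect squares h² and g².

We need to find integers h, g > 0 such that h² + g² = 221.
Trying h = 5: g² = 221 - 5² = 221 - 25 = 196
g = 14
Check: 5² + 14² = 25 + 196 = 221 ✓

221 = 5² + 14²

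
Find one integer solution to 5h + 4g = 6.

Step 1: Check solvability.
gcd(5, 4) = 1
Since 1 divides 6, solutions exist.

Step 2: Apply extended Euclidean algorithm to find gcd.
We find integers such that 5*x0 + 4*y0 = 1

Step 3: Scale the particular solution.
Multiply by 6/1 = 6:
h = 6, g = -6

Step 4: Verify.
5*(6) + 4*(-6) = 6 = 6 ✓

h = 6, g = -6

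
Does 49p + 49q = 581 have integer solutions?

Step 1: Compute gcd(49, 49).
gcd(49, 49) = 49

Step 2: Check divisibility.
Does 49 divide 581? 581 = 49 x 11 + 42, so no.

By the theorem on linear Diophantine equations, 49p + 49q = 581 has integer solutions if and only if gcd(49, 49) divides 581. Since 49 does not divide 581, no solutions exist.

No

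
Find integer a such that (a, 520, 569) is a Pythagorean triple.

a² = c² - b² = 569² - 520² = 323761 - 270400 = 53361
a = sqrt(53361) = 231

231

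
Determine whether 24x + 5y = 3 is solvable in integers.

Step 1: Compute gcd(24, 5).
gcd(24, 5) = 1

Step 2: Check divisibility.
Does 1 divide 3? 3 = 1 x 3, so yes.

By the theorem on linear Diophantine equations, 24x + 5y = 3 has integer solutions if and only if gcd(24, 5) divides 3. Since 1 | 3, solutions exist.

Yes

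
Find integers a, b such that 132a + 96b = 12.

Step 1: Check solvability.
gcd(132, 96) = 12
Since 12 divides 12, solutions exist.

Step 2: Apply extended Euclidean algorithm to find gcd.
We find integers such that 132*x0 + 96*y0 = 12

Step 3: Scale the particular solution.
Multiply by 12/12 = 1:
a = 3, b = -4

Step 4: Verify.
132*(3) + 96*(-4) = 12 = 12 ✓

a = 3, b = -4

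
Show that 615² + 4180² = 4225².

Compute a² + b² = 615² + 4180² = 378225 + 17472400 = 17850625
Compute c² = 4225² = 17850625
Since 17850625 = 17850625, confirmed.

Yes, it is a Pythagorean triple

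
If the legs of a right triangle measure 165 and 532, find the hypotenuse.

c² = a² + b² = 165² + 532² = 27225 + 283024 = 310249
c = 557

557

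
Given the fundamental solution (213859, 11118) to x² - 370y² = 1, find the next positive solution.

Solutions to x² - Dy² = 1 are generated by powers of (x₀ + y₀√D).
The next solution satisfies x₁ + y₁√370 = (x₀ + y₀√370)², giving:
x₁ = x₀² + 370y₀² = 213859² + 370·11118² = 45735671881 + 45735671880 = 91471343761
y₁ = 2x₀y₀ = 2·213859·11118 = 4755368724

Verify: 91471343761² - 370·4755368724² = 8367006729443033625121 - 8367006729443033625120 = 1 ✓

x = 91471343761, y = 4755368724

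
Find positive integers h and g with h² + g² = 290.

We need to find integers h, g > 0 such that h² + g² = 290.
Trying h = 1: g² = 290 - 1² = 290 - 1 = 289
g = 17
Check: 1² + 17² = 1 + 289 = 290 ✓

290 = 1² + 17²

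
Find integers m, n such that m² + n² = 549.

We need to find integers m, n > 0 such that m² + n² = 549.
Trying m = 15: n² = 549 - 15² = 549 - 225 = 324
n = 18
Check: 15² + 18² = 225 + 324 = 549 ✓

549 = 15² + 18²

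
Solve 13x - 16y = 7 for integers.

Step 1: Check solvability.
gcd(13, 16) = 1
Since 1 divides 7, solutions exist.

Step 2: Apply extended Euclidean algorithm to find gcd.
We find integers such that 13*x0 + 16*y0 = 1

Step 3: Scale the particular solution.
Multiply by 7/1 = 7:
x = 35, y = 28

Step 4: Verify.
13*(35) - 16*(28) = 7 = 7 ✓

x = 35, y = 28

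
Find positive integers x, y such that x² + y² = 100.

Search for x with 100 - x² a perfect square.
x = 6: 100 - 6² = 100 - 36 = 64 = 8² ✓
So x = 6, y = 8.

x = 6, y = 8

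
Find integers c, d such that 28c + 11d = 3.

Step 1: Check solvability.
gcd(28, 11) = 1
Since 1 divides 3, solutions exist.

Step 2: Apply extended Euclidean algorithm to find gcd.
We find integers such that 28*x0 + 11*y0 = 1

Step 3: Scale the particular solution.
Multiply by 3/1 = 3:
c = 6, d = -15

Step 4: Verify.
28*(6) + 11*(-15) = 3 = 3 ✓

c = 6, d = -15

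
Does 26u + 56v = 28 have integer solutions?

Step 1: Compute gcd(26, 56).
gcd(26, 56) = 2

Step 2: Check divisibility.
Does 2 divide 28? 28 = 2 x 14, so yes.

By the theorem on linear Diophantine equations, 26u + 56v = 28 has integer solutions if and only if gcd(26, 56) divides 28. Since 2 | 28, solutions exist.

Yes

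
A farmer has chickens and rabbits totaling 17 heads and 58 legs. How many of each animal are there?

Let c = chickens, r = rabbits.
Heads: c + r = 17
Legs: 2c + 4r = 58
From the first equation, c = 17 - r. Substitute:
2(17 - r) + 4r = 58
34 + 2r = 58
r = (58 - 34)/2 = 12
c = 17 - 12 = 5

Chickens: 5, Rabbits: 12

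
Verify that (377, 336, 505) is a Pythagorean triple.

Compute a² + b² = 377² + 336² = 142129 + 112896 = 255025
Compute c² = 505² = 255025
Since 255025 = 255025, confirmed.

Yes, it is a Pythagorean triple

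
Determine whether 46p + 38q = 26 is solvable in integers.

Step 1: Compute gcd(46, 38).
gcd(46, 38) = 2

Step 2: Check divisibility.
Does 2 divide 26? 26 = 2 x 13, so yes.

By the theorem on linear Diophantine equations, 46p + 38q = 26 has integer solutions if and only if gcd(46, 38) divides 26. Since 2 | 26, solutions exist.

Yes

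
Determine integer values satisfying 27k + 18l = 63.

Step 1: Check solvability.
gcd(27, 18) = 9
Since 9 divides 63, solutions exist.

Step 2: Apply extended Euclidean algorithm to find gcd.
We find integers such that 27*x0 + 18*y0 = 9

Step 3: Scale the particular solution.
Multiply by 63/9 = 7:
k = 7, l = -7

Step 4: Verify.
27*(7) + 18*(-7) = 63 = 63 ✓

k = 7, l = -7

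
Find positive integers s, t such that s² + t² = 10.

Search for s with 10 - s² a perfect square.
s = 1: 10 - 1² = 10 - 1 = 9 = 3² ✓
So s = 1, t = 3.

s = 1, t = 3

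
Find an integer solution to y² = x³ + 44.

Try small integer x values and check whether x³ + 44 is a perfect square.
x = 5: x³ + 44 = 5³ + 44 = 125 + 44 = 169
Is 169 a perfect square? 13² = 169 ✓
So (x, y) = (5, 13) is a solution.

x = 5, y = 13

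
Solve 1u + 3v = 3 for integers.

Step 1: Check solvability.
gcd(1, 3) = 1
Since 1 divides 3, solutions exist.

Step 2: Apply extended Euclidean algorithm to find gcd.
We find integers such that 1*x0 + 3*y0 = 1

Step 3: Scale the particular solution.
Multiply by 3/1 = 3:
u = 3, v = 0

Step 4: Verify.
1*(3) + 3*(0) = 3 = 3 ✓

u = 3, v = 0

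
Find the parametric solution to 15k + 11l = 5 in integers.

Step 1: Compute gcd(15, 11) = 1.
Since 1 divides 5, solutions exist.

Step 2: Find a particular solution using extended Euclidean algorithm.
We get k₀ = 15, l₀ = -20.
Check: 15*15 + 11*-20 = 5 = 5 ✓

Step 3: Write the general solution.
k = 15 + (11/1)t = 15 + 11t
l = -20 - (15/1)t = -20 - 15t
for any integer t.

k = 15 + 11t, l = -20 - 15t for integer t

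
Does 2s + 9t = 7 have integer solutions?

Step 1: Compute gcd(2, 9).
gcd(2, 9) = 1

Step 2: Check divisibility.
Does 1 divide 7? 7 = 1 x 7, so yes.

By the theorem on linear Diophantine equations, 2s + 9t = 7 has integer solutions if and only if gcd(2, 9) divides 7. Since 1 | 7, solutions exist.

Yes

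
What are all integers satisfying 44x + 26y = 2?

Step 1: Compute gcd(44, 26) = 2.
Since 2 divides 2, solutions exist.

Step 2: Find a particular solution using extended Euclidean algorithm.
We get x₀ = 3, y₀ = -5.
Check: 44*3 + 26*-5 = 2 = 2 ✓

Step 3: Write the general solution.
x = 3 + (26/2)t = 3 + 13t
y = -5 - (44/2)t = -5 - 22t
for any integer t.

x = 3 + 13t, y = -5 - 22t for integer t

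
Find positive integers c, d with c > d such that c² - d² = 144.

Factor: c² - d² = (c+d)(c-d) = 144.
We need two factors of 144 with the same parity.
Use c+d = 72 and c-d = 2 (product 72·2 = 144).
Adding: 2c = 74, so c = 37.
Subtracting: 2d = 70, so d = 35.
Check: 37² - 35² = 1369 - 1225 = 144 ✓

c = 37, d = 35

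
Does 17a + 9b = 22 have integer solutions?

Step 1: Compute gcd(17, 9).
gcd(17, 9) = 1

Step 2: Check divisibility.
Does 1 divide 22? 22 = 1 x 22, so yes.

By the theorem on linear Diophantine equations, 17a + 9b = 22 has integer solutions if and only if gcd(17, 9) divides 22. Since 1 | 22, solutions exist.

Yes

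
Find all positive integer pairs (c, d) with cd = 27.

The positive divisors of 27 are: 1, 3, 9, 27.
Each divisor d gives the pair (d, 27/d):
(1, 27), (3, 9), (9, 3), (27, 1)

(1, 27), (3, 9), (9, 3), (27, 1)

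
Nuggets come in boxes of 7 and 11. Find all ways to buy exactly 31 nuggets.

We need non-negative integers (x, y) with 7x + 11y = 31.
For each x in 0..4, check if 31 - 7x is a non-negative multiple of 11.
No x yields an integer y ≥ 0.

No solution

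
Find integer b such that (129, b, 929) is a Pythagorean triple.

b² = c² - a² = 929² - 129² = 863041 - 16641 = 846400
b = sqrt(846400) = 920

920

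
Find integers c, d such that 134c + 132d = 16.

Step 1: Check solvability.
gcd(134, 132) = 2
Since 2 divides 16, solutions exist.

Step 2: Apply extended Euclidean algorithm to find gcd.
We find integers such that 134*x0 + 132*y0 = 2

Step 3: Scale the particular solution.
Multiply by 16/2 = 8:
c = 8, d = -8

Step 4: Verify.
134*(8) + 132*(-8) = 16 = 16 ✓

c = 8, d = -8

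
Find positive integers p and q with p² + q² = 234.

We need to find integers p, q > 0 such that p² + q² = 234.
Trying p = 3: q² = 234 - 3² = 234 - 9 = 225
q = 15
Check: 3² + 15² = 9 + 225 = 234 ✓

234 = 3² + 15²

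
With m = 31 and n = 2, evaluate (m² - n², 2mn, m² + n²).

a = m² - n² = 961 - 4 = 957
b = 2mn = 2·31·2 = 124
c = m² + n² = 961 + 4 = 965
Verify: 957² + 124² = 915849 + 15376 = 931225 = 965² ✓

(957, 124, 965)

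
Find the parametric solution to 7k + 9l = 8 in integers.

Step 1: Compute gcd(7, 9) = 1.
Since 1 divides 8, solutions exist.

Step 2: Find a particular solution using extended Euclidean algorithm.
We get k₀ = 32, l₀ = -24.
Check: 7*32 + 9*-24 = 8 = 8 ✓

Step 3: Write the general solution.
k = 32 + (9/1)t = 32 + 9t
l = -24 - (7/1)t = -24 - 7t
for any integer t.

k = 32 + 9t, l = -24 - 7t for integer t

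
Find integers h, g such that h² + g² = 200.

We need to find integers h, g > 0 such that h² + g² = 200.
Trying h = 2: g² = 200 - 2² = 200 - 4 = 196
g = 14
Check: 2² + 14² = 4 + 196 = 200 ✓

200 = 2² + 14²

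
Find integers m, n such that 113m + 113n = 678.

Step 1: Check solvability.
gcd(113, 113) = 113
Since 113 divides 678, solutions exist.

Step 2: Apply extended Euclidean algorithm to find gcd.
We find integers such that 113*x0 + 113*y0 = 113

Step 3: Scale the particular solution.
Multiply by 678/113 = 6:
m = 0, n = 6

Step 4: Verify.
113*(0) + 113*(6) = 678 = 678 ✓

m = 0, n = 6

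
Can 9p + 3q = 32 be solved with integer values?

Step 1: Compute gcd(9, 3).
gcd(9, 3) = 3

Step 2: Check divisibility.
Does 3 divide 32? 32 = 3 x 10 + 2, so no.

By the theorem on linear Diophantine equations, 9p + 3q = 32 has integer solutions if and only if gcd(9, 3) divides 32. Since 3 does not divide 32, no solutions exist.

No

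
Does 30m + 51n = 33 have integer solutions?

Step 1: Compute gcd(30, 51).
gcd(30, 51) = 3

Step 2: Check divisibility.
Does 3 divide 33? 33 = 3 x 11, so yes.

By the theorem on linear Diophantine equations, 30m + 51n = 33 has integer solutions if and only if gcd(30, 51) divides 33. Since 3 | 33, solutions exist.

Yes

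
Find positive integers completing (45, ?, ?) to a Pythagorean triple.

We need the other leg and hypotenuse such that 45² + x² = c².
Take x = 28, c = 53: 45² + 28² = 2025 + 784 = 2809 = 53² ✓
Triple: (45, 28, 53)

(45, 28, 53)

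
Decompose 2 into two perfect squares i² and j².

We need to find integers i, j > 0 such that i² + j² = 2.
Trying i = 1: j² = 2 - 1² = 2 - 1 = 1
j = 1
Check: 1² + 1² = 1 + 1 = 2 ✓

2 = 1² + 1²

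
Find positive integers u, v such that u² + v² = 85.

Search for u with 85 - u² a perfect square.
u = 2: 85 - 2² = 85 - 4 = 81 = 9² ✓
So u = 2, v = 9.

u = 2, v = 9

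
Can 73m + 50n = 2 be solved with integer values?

Step 1: Compute gcd(73, 50).
gcd(73, 50) = 1

Step 2: Check divisibility.
Does 1 divide 2? 2 = 1 x 2, so yes.

By the theorem on linear Diophantine equations, 73m + 50n = 2 has integer solutions if and only if gcd(73, 50) divides 2. Since 1 | 2, solutions exist.

Yes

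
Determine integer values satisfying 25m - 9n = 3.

Step 1: Check solvability.
gcd(25, 9) = 1
Since 1 divides 3, solutions exist.

Step 2: Apply extended Euclidean algorithm to find gcd.
We find integers such that 25*x0 + 9*y0 = 1

Step 3: Scale the particular solution.
Multiply by 3/1 = 3:
m = 12, n = 33

Step 4: Verify.
25*(12) - 9*(33) = 3 = 3 ✓

m = 12, n = 33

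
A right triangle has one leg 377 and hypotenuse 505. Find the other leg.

b² = c² - a² = 255025 - 142129 = 112896
b = 336

336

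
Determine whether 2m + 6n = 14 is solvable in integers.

Step 1: Compute gcd(2, 6).
gcd(2, 6) = 2

Step 2: Check divisibility.
Does 2 divide 14? 14 = 2 x 7, so yes.

By the theorem on linear Diophantine equations, 2m + 6n = 14 has integer solutions if and only if gcd(2, 6) divides 14. Since 2 | 14, solutions exist.

Yes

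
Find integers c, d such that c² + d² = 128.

We need to find integers c, d > 0 such that c² + d² = 128.
Trying c = 8: d² = 128 - 8² = 128 - 64 = 64
d = 8
Check: 8² + 8² = 64 + 64 = 128 ✓

128 = 8² + 8²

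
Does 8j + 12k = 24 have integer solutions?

Step 1: Compute gcd(8, 12).
gcd(8, 12) = 4

Step 2: Check divisibility.
Does 4 divide 24? 24 = 4 x 6, so yes.

By the theorem on linear Diophantine equations, 8j + 12k = 24 has integer solutions if and only if gcd(8, 12) divides 24. Since 4 | 24, solutions exist.

Yes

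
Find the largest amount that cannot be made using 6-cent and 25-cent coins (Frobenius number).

For two coprime denominations a and b, the Frobenius number (largest value not representable as a non-negative combination) is ab - a - b.
Here gcd(6, 25) = 1, so they are coprime.
F(6, 25) = 6·25 - 6 - 25 = 150 - 31 = 119

119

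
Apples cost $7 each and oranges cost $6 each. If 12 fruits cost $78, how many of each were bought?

Let a = apples, o = oranges.
a + o = 12
7a + 6o = 78
Substitute o = 12 - a:
7a + 6(12 - a) = 78
(7 - 6)a = 78 - 72
1a = 6
a = 6, o = 12 - 6 = 6

Apples: 6, Oranges: 6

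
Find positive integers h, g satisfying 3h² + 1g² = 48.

Try small values of h and check whether (48 - 3h²)/1 is a perfect square.
h = 2: 3·2² = 12, so 1g² = 48 - 12 = 36, giving g² = 36, g = 6.
Check: 3·2² + 1·6² = 12 + 36 = 48 ✓

h = 2, g = 6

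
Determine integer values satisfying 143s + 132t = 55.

Step 1: Check solvability.
gcd(143, 132) = 11
Since 11 divides 55, solutions exist.

Step 2: Apply extended Euclidean algorithm to find gcd.
We find integers such that 143*x0 + 132*y0 = 11

Step 3: Scale the particular solution.
Multiply by 55/11 = 5:
s = 5, t = -5

Step 4: Verify.
143*(5) + 132*(-5) = 55 = 55 ✓

s = 5, t = -5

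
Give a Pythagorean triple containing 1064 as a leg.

We need the other leg and hypotenuse such that 1064² + x² = c².
Take x = 423, c = 1145: 1064² + 423² = 1132096 + 178929 = 1311025 = 1145² ✓
Triple: (423, 1064, 1145)

(423, 1064, 1145)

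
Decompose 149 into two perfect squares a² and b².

We need to find integers a, b > 0 such that a² + b² = 149.
Trying a = 7: b² = 149 - 7² = 149 - 49 = 100
b = 10
Check: 7² + 10² = 49 + 100 = 149 ✓

149 = 7² + 10²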